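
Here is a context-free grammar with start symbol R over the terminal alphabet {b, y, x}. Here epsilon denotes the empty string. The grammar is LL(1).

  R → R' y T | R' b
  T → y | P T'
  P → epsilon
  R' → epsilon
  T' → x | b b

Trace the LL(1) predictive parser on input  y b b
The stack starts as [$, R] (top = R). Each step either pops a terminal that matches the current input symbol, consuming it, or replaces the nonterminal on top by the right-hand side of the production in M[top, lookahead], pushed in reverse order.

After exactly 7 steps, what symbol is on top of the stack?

step 1: stack=$ R  input=y b b $  — expand R → R' y T
step 2: stack=$ T y R'  input=y b b $  — expand R' → epsilon
step 3: stack=$ T y  input=y b b $  — match y
step 4: stack=$ T  input=b b $  — expand T → P T'
step 5: stack=$ T' P  input=b b $  — expand P → epsilon
step 6: stack=$ T'  input=b b $  — expand T' → b b
step 7: stack=$ b b  input=b b $  — match b
Stack after step 7: $ b (top = b).

b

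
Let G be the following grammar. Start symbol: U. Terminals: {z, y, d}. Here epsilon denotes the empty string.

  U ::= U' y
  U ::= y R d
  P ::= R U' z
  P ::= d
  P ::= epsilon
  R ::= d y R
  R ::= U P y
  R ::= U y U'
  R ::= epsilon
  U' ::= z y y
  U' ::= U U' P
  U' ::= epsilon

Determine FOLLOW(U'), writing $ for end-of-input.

FIRST(U): from U::=U' y we get {y, z}; from U::=y R d we get {y}. So FIRST(U) = {y, z}.
FIRST(R): from R::=d y R we get {d}; from R::=U P y we get {y, z}; from R::=U y U' we get {y, z}; from R::=epsilon we get {epsilon}. So FIRST(R) = {epsilon, d, y, z}.
FIRST(U'): from U'::=z y y we get {z}; from U'::=U U' P we get {y, z}; from U'::=epsilon we get {epsilon}. So FIRST(U') = {epsilon, y, z}.
FIRST(P): from P::=R U' z we get {d, y, z}; from P::=d we get {d}; from P::=epsilon we get {epsilon}. So FIRST(P) = {epsilon, d, y, z}.
FOLLOW(U) includes $ since U is the start symbol.
FOLLOW(R): in U::=y R d, R is followed by d with FIRST {d}; in P::=R U' z, R is followed by U' z with FIRST {y, z}; in R::=d y R, the suffix after R is empty (adds nothing new). Thus FOLLOW(R) = {d, y, z}.
FOLLOW(U'): in U::=U' y, U' is followed by y with FIRST {y}; in P::=R U' z, U' is followed by z with FIRST {z}; in R::=U y U', the suffix after U' is empty, so FOLLOW(U') ⊇ FOLLOW(R) = {d, y, z}; in U'::=U U' P, U' is followed by P with FIRST {epsilon, d, y, z}; in U'::=U U' P, the suffix after U' is nullable (adds nothing new). Thus FOLLOW(U') = {d, y, z}.
FOLLOW(U): in R::=U P y, U is followed by P y with FIRST {d, y, z}; in R::=U y U', U is followed by y U' with FIRST {y}; in U'::=U U' P, U is followed by U' P with FIRST {epsilon, d, y, z}; in U'::=U U' P, the suffix after U is nullable, so FOLLOW(U) ⊇ FOLLOW(U') = {d, y, z}. Thus FOLLOW(U) = {$, d, y, z}.
FOLLOW(P): in R::=U P y, P is followed by y with FIRST {y}; in U'::=U U' P, the suffix after P is empty, so FOLLOW(P) ⊇ FOLLOW(U') = {d, y, z}. Thus FOLLOW(P) = {d, y, z}.

{d, y, z}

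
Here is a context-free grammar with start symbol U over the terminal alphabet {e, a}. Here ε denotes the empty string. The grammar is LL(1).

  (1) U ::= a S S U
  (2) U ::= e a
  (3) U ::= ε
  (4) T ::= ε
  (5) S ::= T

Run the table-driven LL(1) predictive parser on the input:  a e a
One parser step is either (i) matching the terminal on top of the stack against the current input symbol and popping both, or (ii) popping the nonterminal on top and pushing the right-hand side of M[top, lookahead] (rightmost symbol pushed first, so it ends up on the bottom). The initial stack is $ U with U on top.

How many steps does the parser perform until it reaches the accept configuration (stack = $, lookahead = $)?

step 1: stack=$ U  input=a e a $  — expand U ::= a S S U
step 2: stack=$ U S S a  input=a e a $  — match a
step 3: stack=$ U S S  input=e a $  — expand S ::= T
step 4: stack=$ U S T  input=e a $  — expand T ::= ε
step 5: stack=$ U S  input=e a $  — expand S ::= T
step 6: stack=$ U T  input=e a $  — expand T ::= ε
step 7: stack=$ U  input=e a $  — expand U ::= e a
step 8: stack=$ a e  input=e a $  — match e
step 9: stack=$ a  input=a $  — match a
Accept reached after 9 steps.

9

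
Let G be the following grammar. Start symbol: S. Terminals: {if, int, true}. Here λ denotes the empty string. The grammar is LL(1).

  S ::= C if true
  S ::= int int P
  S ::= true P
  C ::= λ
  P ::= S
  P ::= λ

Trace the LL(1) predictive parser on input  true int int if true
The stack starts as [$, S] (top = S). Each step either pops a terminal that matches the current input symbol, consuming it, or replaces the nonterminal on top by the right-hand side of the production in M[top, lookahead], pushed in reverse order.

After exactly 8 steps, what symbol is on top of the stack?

C

     Stack        Input                   Action
  1  $ S          true int int if true $  expand S ::= true P
  2  $ P true     true int int if true $  match true
  3  $ P          int int if true $       expand P ::= S
  4  $ S          int int if true $       expand S ::= int int P
  5  $ P int int  int int if true $       match int
  6  $ P int      int if true $           match int
  7  $ P          if true $               expand P ::= S
  8  $ S          if true $               expand S ::= C if true
Stack after step 8: $ true if C (top = C).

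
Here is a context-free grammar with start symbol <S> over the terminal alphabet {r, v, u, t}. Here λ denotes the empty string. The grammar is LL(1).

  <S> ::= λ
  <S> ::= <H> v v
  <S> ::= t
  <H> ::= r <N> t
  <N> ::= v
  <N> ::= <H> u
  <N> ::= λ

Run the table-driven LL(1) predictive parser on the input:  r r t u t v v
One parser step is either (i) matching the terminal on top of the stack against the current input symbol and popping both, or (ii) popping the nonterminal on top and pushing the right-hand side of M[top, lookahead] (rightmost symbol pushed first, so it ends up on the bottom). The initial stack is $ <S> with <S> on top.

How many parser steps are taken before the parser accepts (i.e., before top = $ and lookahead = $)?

step 1: stack=$ <S>  input=r r t u t v v $  — expand <S> ::= <H> v v
step 2: stack=$ v v <H>  input=r r t u t v v $  — expand <H> ::= r <N> t
step 3: stack=$ v v t <N> r  input=r r t u t v v $  — match r
step 4: stack=$ v v t <N>  input=r t u t v v $  — expand <N> ::= <H> u
step 5: stack=$ v v t u <H>  input=r t u t v v $  — expand <H> ::= r <N> t
step 6: stack=$ v v t u t <N> r  input=r t u t v v $  — match r
step 7: stack=$ v v t u t <N>  input=t u t v v $  — expand <N> ::= λ
step 8: stack=$ v v t u t  input=t u t v v $  — match t
step 9: stack=$ v v t u  input=u t v v $  — match u
step 10: stack=$ v v t  input=t v v $  — match t
step 11: stack=$ v v  input=v v $  — match v
step 12: stack=$ v  input=v $  — match v
Accept reached after 12 steps.

12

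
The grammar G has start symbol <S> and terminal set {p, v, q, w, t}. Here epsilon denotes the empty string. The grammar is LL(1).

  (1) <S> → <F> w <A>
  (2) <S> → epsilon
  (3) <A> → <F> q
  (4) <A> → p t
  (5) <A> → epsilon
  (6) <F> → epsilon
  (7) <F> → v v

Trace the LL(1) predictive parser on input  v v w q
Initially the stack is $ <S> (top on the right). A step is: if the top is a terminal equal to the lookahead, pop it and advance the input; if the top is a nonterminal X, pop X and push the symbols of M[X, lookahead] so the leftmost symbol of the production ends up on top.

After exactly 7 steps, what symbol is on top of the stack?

q

     Stack        Input      Action
  1  $ <S>        v v w q $  expand <S> → <F> w <A>
  2  $ <A> w <F>  v v w q $  expand <F> → v v
  3  $ <A> w v v  v v w q $  match v
  4  $ <A> w v    v w q $    match v
  5  $ <A> w      w q $      match w
  6  $ <A>        q $        expand <A> → <F> q
  7  $ q <F>      q $        expand <F> → epsilon
Stack after step 7: $ q (top = q).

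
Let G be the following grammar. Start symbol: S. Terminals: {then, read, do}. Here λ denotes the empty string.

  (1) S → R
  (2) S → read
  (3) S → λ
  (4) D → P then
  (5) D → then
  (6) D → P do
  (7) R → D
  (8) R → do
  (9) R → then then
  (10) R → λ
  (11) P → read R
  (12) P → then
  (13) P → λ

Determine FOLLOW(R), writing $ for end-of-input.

FIRST(P) = {λ, read, then}
FIRST(D) = {do, read, then}  (via P then, P do)
FIRST(R) = {λ, do, read, then}  (via D)
FIRST(S) = {λ, do, read, then}  (via R)
FOLLOW(S) includes $ since S is the start symbol.
FOLLOW(S): S appears on no right-hand side. Thus FOLLOW(S) = {$}.
FOLLOW(P): in D→P then, P is followed by then with FIRST {then}; in D→P do, P is followed by do with FIRST {do}. Thus FOLLOW(P) = {do, then}.
FOLLOW(R): in S→R, the suffix after R is empty, so FOLLOW(R) ⊇ FOLLOW(S) = {$}; in P→read R, the suffix after R is empty, so FOLLOW(R) ⊇ FOLLOW(P) = {do, then}. Thus FOLLOW(R) = {$, do, then}.
FOLLOW(D): in R→D, the suffix after D is empty, so FOLLOW(D) ⊇ FOLLOW(R) = {$, do, then}. Thus FOLLOW(D) = {$, do, then}.

{$, do, then}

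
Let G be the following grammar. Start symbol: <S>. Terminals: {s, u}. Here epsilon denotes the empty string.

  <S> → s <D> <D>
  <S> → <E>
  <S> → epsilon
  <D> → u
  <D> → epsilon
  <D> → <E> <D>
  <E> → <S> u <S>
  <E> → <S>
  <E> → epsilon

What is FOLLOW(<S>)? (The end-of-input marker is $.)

{$, s, u}

FIRST(<S>) = {epsilon, s, u}  (via <E>)
FIRST(<E>) = {epsilon, s, u}  (via <S> u <S>, <S>)
FIRST(<D>) = {epsilon, s, u}  (via <E> <D>)
FOLLOW(<S>) includes $ since <S> is the start symbol.
FOLLOW(<S>): in <E>→<S> u <S> (occurrence 1), <S> is followed by u <S> with FIRST {u}; in <E>→<S> u <S> (occurrence 2), the suffix after <S> is empty, so FOLLOW(<S>) ⊇ FOLLOW(<E>) = {$, s, u}; in <E>→<S>, the suffix after <S> is empty, so FOLLOW(<S>) ⊇ FOLLOW(<E>) = {$, s, u}. Thus FOLLOW(<S>) = {$, s, u}.
FOLLOW(<D>): in <S>→s <D> <D> (occurrence 1), <D> is followed by <D> with FIRST {epsilon, s, u}; in <S>→s <D> <D> (occurrence 1), the suffix after <D> is nullable, so FOLLOW(<D>) ⊇ FOLLOW(<S>) = {$, s, u}; in <S>→s <D> <D> (occurrence 2), the suffix after <D> is empty, so FOLLOW(<D>) ⊇ FOLLOW(<S>) = {$, s, u}; in <D>→<E> <D>, the suffix after <D> is empty (adds nothing new). Thus FOLLOW(<D>) = {$, s, u}.
FOLLOW(<E>): in <S>→<E>, the suffix after <E> is empty, so FOLLOW(<E>) ⊇ FOLLOW(<S>) = {$, s, u}; in <D>→<E> <D>, <E> is followed by <D> with FIRST {epsilon, s, u}; in <D>→<E> <D>, the suffix after <E> is nullable, so FOLLOW(<E>) ⊇ FOLLOW(<D>) = {$, s, u}. Thus FOLLOW(<E>) = {$, s, u}.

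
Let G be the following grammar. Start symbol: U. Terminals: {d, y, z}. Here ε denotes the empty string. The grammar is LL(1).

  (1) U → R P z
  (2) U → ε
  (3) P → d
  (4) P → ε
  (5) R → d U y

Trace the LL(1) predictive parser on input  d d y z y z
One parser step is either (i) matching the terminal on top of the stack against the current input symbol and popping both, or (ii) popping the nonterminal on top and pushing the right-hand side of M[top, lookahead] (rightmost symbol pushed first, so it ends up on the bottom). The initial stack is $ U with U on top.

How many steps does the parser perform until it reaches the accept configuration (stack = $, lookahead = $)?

13

      Stack              Input          Action
   1  $ U                d d y z y z $  expand U → R P z
   2  $ z P R            d d y z y z $  expand R → d U y
   3  $ z P y U d        d d y z y z $  match d
   4  $ z P y U          d y z y z $    expand U → R P z
   5  $ z P y z P R      d y z y z $    expand R → d U y
   6  $ z P y z P y U d  d y z y z $    match d
   7  $ z P y z P y U    y z y z $      expand U → ε
   8  $ z P y z P y      y z y z $      match y
   9  $ z P y z P        z y z $        expand P → ε
  10  $ z P y z          z y z $        match z
  11  $ z P y            y z $          match y
  12  $ z P              z $            expand P → ε
  13  $ z                z $            match z
Accept reached after 13 steps.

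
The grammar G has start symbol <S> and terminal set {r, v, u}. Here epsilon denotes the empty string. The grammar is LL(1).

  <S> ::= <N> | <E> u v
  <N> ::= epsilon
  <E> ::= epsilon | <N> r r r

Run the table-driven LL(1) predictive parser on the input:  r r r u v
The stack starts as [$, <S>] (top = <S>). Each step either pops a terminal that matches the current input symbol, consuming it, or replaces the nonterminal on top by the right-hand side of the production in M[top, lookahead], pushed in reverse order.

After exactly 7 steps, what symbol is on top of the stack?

step 1: stack=$ <S>  input=r r r u v $  — expand <S> ::= <E> u v
step 2: stack=$ v u <E>  input=r r r u v $  — expand <E> ::= <N> r r r
step 3: stack=$ v u r r r <N>  input=r r r u v $  — expand <N> ::= epsilon
step 4: stack=$ v u r r r  input=r r r u v $  — match r
step 5: stack=$ v u r r  input=r r u v $  — match r
step 6: stack=$ v u r  input=r u v $  — match r
step 7: stack=$ v u  input=u v $  — match u
Stack after step 7: $ v (top = v).

v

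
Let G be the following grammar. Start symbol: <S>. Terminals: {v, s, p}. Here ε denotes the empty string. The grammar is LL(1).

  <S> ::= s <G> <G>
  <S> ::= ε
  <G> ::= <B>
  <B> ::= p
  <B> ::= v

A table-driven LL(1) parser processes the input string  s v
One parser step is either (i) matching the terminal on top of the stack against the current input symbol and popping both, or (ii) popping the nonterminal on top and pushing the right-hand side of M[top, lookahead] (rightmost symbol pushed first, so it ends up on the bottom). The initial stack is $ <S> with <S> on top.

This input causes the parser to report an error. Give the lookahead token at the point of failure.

     Stack        Input  Action
  1  $ <S>        s v $  expand <S> ::= s <G> <G>
  2  $ <G> <G> s  s v $  match s
  3  $ <G> <G>    v $    expand <G> ::= <B>
  4  $ <G> <B>    v $    expand <B> ::= v
  5  $ <G> v      v $    match v
  6  $ <G>        $      error: M[<G>, $] is empty

$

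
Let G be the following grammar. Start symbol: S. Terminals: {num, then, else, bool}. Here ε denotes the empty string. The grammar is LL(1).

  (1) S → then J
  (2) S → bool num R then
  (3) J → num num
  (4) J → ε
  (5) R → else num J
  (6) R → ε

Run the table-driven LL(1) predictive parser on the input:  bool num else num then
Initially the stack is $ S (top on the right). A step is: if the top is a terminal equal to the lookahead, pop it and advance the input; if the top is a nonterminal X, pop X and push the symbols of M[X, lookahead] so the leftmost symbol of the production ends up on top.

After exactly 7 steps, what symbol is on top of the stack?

then

step 1: stack=$ S  input=bool num else num then $  — expand S → bool num R then
step 2: stack=$ then R num bool  input=bool num else num then $  — match bool
step 3: stack=$ then R num  input=num else num then $  — match num
step 4: stack=$ then R  input=else num then $  — expand R → else num J
step 5: stack=$ then J num else  input=else num then $  — match else
step 6: stack=$ then J num  input=num then $  — match num
step 7: stack=$ then J  input=then $  — expand J → ε
Stack after step 7: $ then (top = then).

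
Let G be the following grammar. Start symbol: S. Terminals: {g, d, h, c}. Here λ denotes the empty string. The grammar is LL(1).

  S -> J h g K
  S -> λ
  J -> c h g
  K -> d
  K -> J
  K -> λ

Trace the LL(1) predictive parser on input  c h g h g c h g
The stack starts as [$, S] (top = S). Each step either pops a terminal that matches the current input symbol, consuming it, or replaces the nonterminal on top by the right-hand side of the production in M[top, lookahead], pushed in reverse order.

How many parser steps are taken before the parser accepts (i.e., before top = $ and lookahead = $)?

12

step 1: stack=$ S  input=c h g h g c h g $  — expand S -> J h g K
step 2: stack=$ K g h J  input=c h g h g c h g $  — expand J -> c h g
step 3: stack=$ K g h g h c  input=c h g h g c h g $  — match c
step 4: stack=$ K g h g h  input=h g h g c h g $  — match h
step 5: stack=$ K g h g  input=g h g c h g $  — match g
step 6: stack=$ K g h  input=h g c h g $  — match h
step 7: stack=$ K g  input=g c h g $  — match g
step 8: stack=$ K  input=c h g $  — expand K -> J
step 9: stack=$ J  input=c h g $  — expand J -> c h g
step 10: stack=$ g h c  input=c h g $  — match c
step 11: stack=$ g h  input=h g $  — match h
step 12: stack=$ g  input=g $  — match g
Accept reached after 12 steps.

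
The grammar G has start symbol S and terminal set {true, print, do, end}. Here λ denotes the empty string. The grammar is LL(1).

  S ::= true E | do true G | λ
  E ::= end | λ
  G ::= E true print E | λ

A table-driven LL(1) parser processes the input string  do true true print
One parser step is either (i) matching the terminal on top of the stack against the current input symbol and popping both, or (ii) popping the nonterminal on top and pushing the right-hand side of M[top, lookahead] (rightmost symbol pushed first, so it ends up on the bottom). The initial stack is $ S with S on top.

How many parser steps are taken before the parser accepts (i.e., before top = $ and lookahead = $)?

8

     Stack             Input                 Action
  1  $ S               do true true print $  expand S ::= do true G
  2  $ G true do       do true true print $  match do
  3  $ G true          true true print $     match true
  4  $ G               true print $          expand G ::= E true print E
  5  $ E print true E  true print $          expand E ::= λ
  6  $ E print true    true print $          match true
  7  $ E print         print $               match print
  8  $ E               $                     expand E ::= λ
Accept reached after 8 steps.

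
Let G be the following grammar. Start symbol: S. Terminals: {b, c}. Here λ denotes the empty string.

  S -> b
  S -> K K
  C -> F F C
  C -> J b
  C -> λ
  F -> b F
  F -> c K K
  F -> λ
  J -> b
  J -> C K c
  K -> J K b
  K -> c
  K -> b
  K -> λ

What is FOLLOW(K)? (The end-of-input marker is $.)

FIRST(F) = {λ, b, c}
FIRST(S) = {λ, b, c}  (via K K)
FIRST(C) = {λ, b, c}  (via F F C, J b)
FIRST(J) = {b, c}  (via C K c)
FIRST(K) = {λ, b, c}  (via J K b)
FOLLOW(S) includes $ since S is the start symbol.
FOLLOW(S): S appears on no right-hand side. Thus FOLLOW(S) = {$}.
FOLLOW(C): in C->F F C, the suffix after C is empty (adds nothing new); in J->C K c, C is followed by K c with FIRST {b, c}. Thus FOLLOW(C) = {b, c}.
FOLLOW(F): in C->F F C (occurrence 1), F is followed by F C with FIRST {λ, b, c}; in C->F F C (occurrence 1), the suffix after F is nullable, so FOLLOW(F) ⊇ FOLLOW(C) = {b, c}; in C->F F C (occurrence 2), F is followed by C with FIRST {λ, b, c}; in C->F F C (occurrence 2), the suffix after F is nullable, so FOLLOW(F) ⊇ FOLLOW(C) = {b, c}; in F->b F, the suffix after F is empty (adds nothing new). Thus FOLLOW(F) = {b, c}.
FOLLOW(J): in C->J b, J is followed by b with FIRST {b}; in K->J K b, J is followed by K b with FIRST {b, c}. Thus FOLLOW(J) = {b, c}.
FOLLOW(K): in S->K K (occurrence 1), K is followed by K with FIRST {λ, b, c}; in S->K K (occurrence 1), the suffix after K is nullable, so FOLLOW(K) ⊇ FOLLOW(S) = {$}; in S->K K (occurrence 2), the suffix after K is empty, so FOLLOW(K) ⊇ FOLLOW(S) = {$}; in F->c K K (occurrence 1), K is followed by K with FIRST {λ, b, c}; in F->c K K (occurrence 1), the suffix after K is nullable, so FOLLOW(K) ⊇ FOLLOW(F) = {b, c}; in F->c K K (occurrence 2), the suffix after K is empty, so FOLLOW(K) ⊇ FOLLOW(F) = {b, c}; in J->C K c, K is followed by c with FIRST {c}; in K->J K b, K is followed by b with FIRST {b}. Thus FOLLOW(K) = {$, b, c}.

{$, b, c}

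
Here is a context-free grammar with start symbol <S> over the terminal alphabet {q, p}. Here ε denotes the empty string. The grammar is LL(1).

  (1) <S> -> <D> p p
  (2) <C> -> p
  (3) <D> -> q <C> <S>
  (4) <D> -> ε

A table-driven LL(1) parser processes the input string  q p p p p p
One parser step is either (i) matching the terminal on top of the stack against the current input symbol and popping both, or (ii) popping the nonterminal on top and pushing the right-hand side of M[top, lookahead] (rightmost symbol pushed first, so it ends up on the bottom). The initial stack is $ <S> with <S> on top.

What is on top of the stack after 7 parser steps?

p

step 1: stack=$ <S>  input=q p p p p p $  — expand <S> -> <D> p p
step 2: stack=$ p p <D>  input=q p p p p p $  — expand <D> -> q <C> <S>
step 3: stack=$ p p <S> <C> q  input=q p p p p p $  — match q
step 4: stack=$ p p <S> <C>  input=p p p p p $  — expand <C> -> p
step 5: stack=$ p p <S> p  input=p p p p p $  — match p
step 6: stack=$ p p <S>  input=p p p p $  — expand <S> -> <D> p p
step 7: stack=$ p p p p <D>  input=p p p p $  — expand <D> -> ε
Stack after step 7: $ p p p p (top = p).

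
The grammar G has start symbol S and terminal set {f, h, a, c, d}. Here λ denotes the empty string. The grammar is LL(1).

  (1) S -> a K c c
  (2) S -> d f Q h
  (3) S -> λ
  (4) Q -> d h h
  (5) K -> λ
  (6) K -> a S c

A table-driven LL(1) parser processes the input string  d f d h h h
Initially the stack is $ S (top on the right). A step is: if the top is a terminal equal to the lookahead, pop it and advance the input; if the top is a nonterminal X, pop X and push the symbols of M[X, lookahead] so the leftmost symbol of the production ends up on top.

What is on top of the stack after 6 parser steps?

h

step 1: stack=$ S  input=d f d h h h $  — expand S -> d f Q h
step 2: stack=$ h Q f d  input=d f d h h h $  — match d
step 3: stack=$ h Q f  input=f d h h h $  — match f
step 4: stack=$ h Q  input=d h h h $  — expand Q -> d h h
step 5: stack=$ h h h d  input=d h h h $  — match d
step 6: stack=$ h h h  input=h h h $  — match h
Stack after step 6: $ h h (top = h).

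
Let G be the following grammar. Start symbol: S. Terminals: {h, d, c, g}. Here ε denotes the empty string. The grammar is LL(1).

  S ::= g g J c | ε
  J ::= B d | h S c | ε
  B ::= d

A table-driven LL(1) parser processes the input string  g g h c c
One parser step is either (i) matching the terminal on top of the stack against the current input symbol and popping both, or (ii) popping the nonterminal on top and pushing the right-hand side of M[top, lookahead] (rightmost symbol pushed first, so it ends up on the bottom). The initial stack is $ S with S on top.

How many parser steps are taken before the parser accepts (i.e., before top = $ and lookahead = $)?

8

     Stack      Input        Action
  1  $ S        g g h c c $  expand S ::= g g J c
  2  $ c J g g  g g h c c $  match g
  3  $ c J g    g h c c $    match g
  4  $ c J      h c c $      expand J ::= h S c
  5  $ c c S h  h c c $      match h
  6  $ c c S    c c $        expand S ::= ε
  7  $ c c      c c $        match c
  8  $ c        c $          match c
Accept reached after 8 steps.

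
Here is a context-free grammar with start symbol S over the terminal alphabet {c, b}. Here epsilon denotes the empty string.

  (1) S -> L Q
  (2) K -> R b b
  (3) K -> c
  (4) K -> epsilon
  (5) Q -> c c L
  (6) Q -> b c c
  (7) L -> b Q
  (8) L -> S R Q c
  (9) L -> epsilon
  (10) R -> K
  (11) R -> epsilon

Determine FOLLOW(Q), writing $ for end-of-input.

{$, b, c}

FIRST(Q): from Q->c c L we get {c}; from Q->b c c we get {b}. So FIRST(Q) = {b, c}.
FIRST(S): from S->L Q we get {b, c}. So FIRST(S) = {b, c}.
FIRST(L): from L->b Q we get {b}; from L->S R Q c we get {b, c}; from L->epsilon we get {epsilon}. So FIRST(L) = {epsilon, b, c}.
FIRST(K): from K->R b b we get {b, c}; from K->c we get {c}; from K->epsilon we get {epsilon}. So FIRST(K) = {epsilon, b, c}.
FIRST(R): from R->K we get {epsilon, b, c}; from R->epsilon we get {epsilon}. So FIRST(R) = {epsilon, b, c}.
FOLLOW(S) includes $ since S is the start symbol.
FOLLOW(S): in L->S R Q c, S is followed by R Q c with FIRST {b, c}. Thus FOLLOW(S) = {$, b, c}.
FOLLOW(R): in K->R b b, R is followed by b b with FIRST {b}; in L->S R Q c, R is followed by Q c with FIRST {b, c}. Thus FOLLOW(R) = {b, c}.
FOLLOW(K): in R->K, the suffix after K is empty, so FOLLOW(K) ⊇ FOLLOW(R) = {b, c}. Thus FOLLOW(K) = {b, c}.
FOLLOW(Q): in S->L Q, the suffix after Q is empty, so FOLLOW(Q) ⊇ FOLLOW(S) = {$, b, c}; in L->b Q, the suffix after Q is empty, so FOLLOW(Q) ⊇ FOLLOW(L) = {$, b, c}; in L->S R Q c, Q is followed by c with FIRST {c}. Thus FOLLOW(Q) = {$, b, c}.
FOLLOW(L): in S->L Q, L is followed by Q with FIRST {b, c}; in Q->c c L, the suffix after L is empty, so FOLLOW(L) ⊇ FOLLOW(Q) = {$, b, c}. Thus FOLLOW(L) = {$, b, c}.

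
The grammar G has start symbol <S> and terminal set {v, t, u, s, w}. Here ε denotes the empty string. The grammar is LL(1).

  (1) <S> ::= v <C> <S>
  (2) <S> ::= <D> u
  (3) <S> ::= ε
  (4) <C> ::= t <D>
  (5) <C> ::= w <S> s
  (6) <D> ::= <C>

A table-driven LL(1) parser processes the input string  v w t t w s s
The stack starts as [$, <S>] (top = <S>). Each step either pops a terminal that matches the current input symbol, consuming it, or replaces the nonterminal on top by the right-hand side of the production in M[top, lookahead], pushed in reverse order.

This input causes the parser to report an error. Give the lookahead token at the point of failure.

s

      Stack              Input            Action
   1  $ <S>              v w t t w s s $  expand <S> ::= v <C> <S>
   2  $ <S> <C> v        v w t t w s s $  match v
   3  $ <S> <C>          w t t w s s $    expand <C> ::= w <S> s
   4  $ <S> s <S> w      w t t w s s $    match w
   5  $ <S> s <S>        t t w s s $      expand <S> ::= <D> u
   6  $ <S> s u <D>      t t w s s $      expand <D> ::= <C>
   7  $ <S> s u <C>      t t w s s $      expand <C> ::= t <D>
   8  $ <S> s u <D> t    t t w s s $      match t
   9  $ <S> s u <D>      t w s s $        expand <D> ::= <C>
  10  $ <S> s u <C>      t w s s $        expand <C> ::= t <D>
  11  $ <S> s u <D> t    t w s s $        match t
  12  $ <S> s u <D>      w s s $          expand <D> ::= <C>
  13  $ <S> s u <C>      w s s $          expand <C> ::= w <S> s
  14  $ <S> s u s <S> w  w s s $          match w
  15  $ <S> s u s <S>    s s $            expand <S> ::= ε
  16  $ <S> s u s        s s $            match s
  17  $ <S> s u          s $              error: top is terminal u but lookahead is s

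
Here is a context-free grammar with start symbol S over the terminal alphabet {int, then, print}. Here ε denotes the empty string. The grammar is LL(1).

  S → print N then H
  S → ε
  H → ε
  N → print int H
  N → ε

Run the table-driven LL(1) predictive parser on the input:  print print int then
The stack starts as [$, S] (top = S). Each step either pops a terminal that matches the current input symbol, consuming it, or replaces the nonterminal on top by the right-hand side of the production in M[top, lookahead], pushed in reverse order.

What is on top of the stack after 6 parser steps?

step 1: stack=$ S  input=print print int then $  — expand S → print N then H
step 2: stack=$ H then N print  input=print print int then $  — match print
step 3: stack=$ H then N  input=print int then $  — expand N → print int H
step 4: stack=$ H then H int print  input=print int then $  — match print
step 5: stack=$ H then H int  input=int then $  — match int
step 6: stack=$ H then H  input=then $  — expand H → ε
Stack after step 6: $ H then (top = then).

then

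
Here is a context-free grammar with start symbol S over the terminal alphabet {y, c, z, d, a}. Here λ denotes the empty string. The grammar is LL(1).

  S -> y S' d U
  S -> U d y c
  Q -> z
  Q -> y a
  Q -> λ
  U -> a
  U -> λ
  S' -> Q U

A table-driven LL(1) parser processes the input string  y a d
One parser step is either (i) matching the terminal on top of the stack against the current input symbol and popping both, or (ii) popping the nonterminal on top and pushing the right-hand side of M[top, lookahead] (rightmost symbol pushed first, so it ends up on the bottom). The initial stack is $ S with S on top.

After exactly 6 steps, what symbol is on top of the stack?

step 1: stack=$ S  input=y a d $  — expand S -> y S' d U
step 2: stack=$ U d S' y  input=y a d $  — match y
step 3: stack=$ U d S'  input=a d $  — expand S' -> Q U
step 4: stack=$ U d U Q  input=a d $  — expand Q -> λ
step 5: stack=$ U d U  input=a d $  — expand U -> a
step 6: stack=$ U d a  input=a d $  — match a
Stack after step 6: $ U d (top = d).

d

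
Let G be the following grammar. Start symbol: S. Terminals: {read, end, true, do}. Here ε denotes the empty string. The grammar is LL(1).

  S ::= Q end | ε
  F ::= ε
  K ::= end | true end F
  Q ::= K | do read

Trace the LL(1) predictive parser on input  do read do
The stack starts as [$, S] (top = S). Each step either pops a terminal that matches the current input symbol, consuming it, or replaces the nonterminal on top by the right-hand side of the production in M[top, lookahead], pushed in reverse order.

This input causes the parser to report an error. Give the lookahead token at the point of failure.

step 1: stack=$ S  input=do read do $  — expand S ::= Q end
step 2: stack=$ end Q  input=do read do $  — expand Q ::= do read
step 3: stack=$ end read do  input=do read do $  — match do
step 4: stack=$ end read  input=read do $  — match read
step 5: stack=$ end  input=do $  — error: top is terminal end but lookahead is do

do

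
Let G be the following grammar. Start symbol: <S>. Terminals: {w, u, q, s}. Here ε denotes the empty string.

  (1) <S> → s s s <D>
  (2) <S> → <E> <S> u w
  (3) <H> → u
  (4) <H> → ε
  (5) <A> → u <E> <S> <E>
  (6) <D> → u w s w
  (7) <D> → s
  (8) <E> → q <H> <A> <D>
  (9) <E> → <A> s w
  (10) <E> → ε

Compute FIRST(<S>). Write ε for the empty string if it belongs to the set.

{q, s, u}

FIRST(<H>) = {ε, u}
FIRST(<A>) = {u}
FIRST(<D>) = {s, u}
FIRST(<E>) = {ε, q, u}  (via <A> s w)
FIRST(<S>) = {q, s, u}  (via <E> <S> u w)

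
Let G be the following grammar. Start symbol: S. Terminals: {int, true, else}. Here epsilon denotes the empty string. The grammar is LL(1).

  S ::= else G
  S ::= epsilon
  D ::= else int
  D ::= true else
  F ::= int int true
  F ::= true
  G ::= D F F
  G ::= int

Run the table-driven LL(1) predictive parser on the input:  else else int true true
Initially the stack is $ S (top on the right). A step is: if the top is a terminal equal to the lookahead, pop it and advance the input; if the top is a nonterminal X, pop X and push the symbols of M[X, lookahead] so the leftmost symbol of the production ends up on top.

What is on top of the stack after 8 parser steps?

F

step 1: stack=$ S  input=else else int true true $  — expand S ::= else G
step 2: stack=$ G else  input=else else int true true $  — match else
step 3: stack=$ G  input=else int true true $  — expand G ::= D F F
step 4: stack=$ F F D  input=else int true true $  — expand D ::= else int
step 5: stack=$ F F int else  input=else int true true $  — match else
step 6: stack=$ F F int  input=int true true $  — match int
step 7: stack=$ F F  input=true true $  — expand F ::= true
step 8: stack=$ F true  input=true true $  — match true
Stack after step 8: $ F (top = F).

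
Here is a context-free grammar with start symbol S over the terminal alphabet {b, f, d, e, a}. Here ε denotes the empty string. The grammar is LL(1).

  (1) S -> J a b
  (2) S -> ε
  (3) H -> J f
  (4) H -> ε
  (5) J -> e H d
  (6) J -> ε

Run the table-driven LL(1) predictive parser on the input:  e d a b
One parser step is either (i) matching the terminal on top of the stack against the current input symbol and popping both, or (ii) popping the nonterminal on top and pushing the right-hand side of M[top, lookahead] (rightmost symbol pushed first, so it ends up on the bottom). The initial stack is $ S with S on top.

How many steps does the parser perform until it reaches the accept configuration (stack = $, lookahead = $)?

7

step 1: stack=$ S  input=e d a b $  — expand S -> J a b
step 2: stack=$ b a J  input=e d a b $  — expand J -> e H d
step 3: stack=$ b a d H e  input=e d a b $  — match e
step 4: stack=$ b a d H  input=d a b $  — expand H -> ε
step 5: stack=$ b a d  input=d a b $  — match d
step 6: stack=$ b a  input=a b $  — match a
step 7: stack=$ b  input=b $  — match b
Accept reached after 7 steps.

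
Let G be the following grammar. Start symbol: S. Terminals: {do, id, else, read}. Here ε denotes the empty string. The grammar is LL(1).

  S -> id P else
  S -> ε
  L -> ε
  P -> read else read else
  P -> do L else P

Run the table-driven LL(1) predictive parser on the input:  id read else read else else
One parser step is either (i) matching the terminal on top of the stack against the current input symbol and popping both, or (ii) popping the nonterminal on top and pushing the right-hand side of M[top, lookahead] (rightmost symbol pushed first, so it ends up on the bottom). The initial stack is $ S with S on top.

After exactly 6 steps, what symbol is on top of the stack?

else

step 1: stack=$ S  input=id read else read else else $  — expand S -> id P else
step 2: stack=$ else P id  input=id read else read else else $  — match id
step 3: stack=$ else P  input=read else read else else $  — expand P -> read else read else
step 4: stack=$ else else read else read  input=read else read else else $  — match read
step 5: stack=$ else else read else  input=else read else else $  — match else
step 6: stack=$ else else read  input=read else else $  — match read
Stack after step 6: $ else else (top = else).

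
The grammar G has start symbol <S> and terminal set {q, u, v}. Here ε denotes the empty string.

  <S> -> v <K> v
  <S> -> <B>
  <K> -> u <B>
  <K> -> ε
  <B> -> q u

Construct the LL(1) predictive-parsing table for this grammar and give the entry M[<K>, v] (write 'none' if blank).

FIRST(<K>) = {ε, u}
FIRST(<B>) = {q}
FIRST(<S>) = {q, v}  (via <B>)
FOLLOW(<S>) includes $ since <S> is the start symbol.
FOLLOW(<K>): in <S>->v <K> v, <K> is followed by v with FIRST {v}. Thus FOLLOW(<K>) = {v}.
For <K> -> u <B>: FIRST(u <B>) = {u}, so it goes in M[<K>, t] for t ∈ {u}.
For <K> -> ε: FIRST(ε) = {ε}, so it goes in M[<K>, t] for t ∈ {}; since ε ∈ FIRST, also for every t ∈ FOLLOW(<K>) = {v}.

<K> -> ε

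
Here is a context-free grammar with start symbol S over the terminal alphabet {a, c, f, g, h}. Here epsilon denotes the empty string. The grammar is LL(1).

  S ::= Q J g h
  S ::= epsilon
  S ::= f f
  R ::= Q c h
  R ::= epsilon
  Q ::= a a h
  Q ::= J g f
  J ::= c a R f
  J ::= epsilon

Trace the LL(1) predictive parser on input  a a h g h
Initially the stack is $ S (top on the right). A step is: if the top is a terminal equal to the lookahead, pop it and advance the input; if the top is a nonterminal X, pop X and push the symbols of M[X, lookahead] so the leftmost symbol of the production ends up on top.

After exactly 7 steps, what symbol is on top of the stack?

     Stack          Input        Action
  1  $ S            a a h g h $  expand S ::= Q J g h
  2  $ h g J Q      a a h g h $  expand Q ::= a a h
  3  $ h g J h a a  a a h g h $  match a
  4  $ h g J h a    a h g h $    match a
  5  $ h g J h      h g h $      match h
  6  $ h g J        g h $        expand J ::= epsilon
  7  $ h g          g h $        match g
Stack after step 7: $ h (top = h).

h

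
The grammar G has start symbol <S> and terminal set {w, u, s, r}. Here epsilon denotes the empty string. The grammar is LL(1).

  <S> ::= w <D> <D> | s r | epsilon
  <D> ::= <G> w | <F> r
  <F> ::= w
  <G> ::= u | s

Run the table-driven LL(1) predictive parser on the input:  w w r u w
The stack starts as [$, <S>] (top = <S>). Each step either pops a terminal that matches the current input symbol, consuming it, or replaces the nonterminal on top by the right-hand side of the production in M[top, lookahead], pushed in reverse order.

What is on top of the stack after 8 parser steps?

u

     Stack        Input        Action
  1  $ <S>        w w r u w $  expand <S> ::= w <D> <D>
  2  $ <D> <D> w  w w r u w $  match w
  3  $ <D> <D>    w r u w $    expand <D> ::= <F> r
  4  $ <D> r <F>  w r u w $    expand <F> ::= w
  5  $ <D> r w    w r u w $    match w
  6  $ <D> r      r u w $      match r
  7  $ <D>        u w $        expand <D> ::= <G> w
  8  $ w <G>      u w $        expand <G> ::= u
Stack after step 8: $ w u (top = u).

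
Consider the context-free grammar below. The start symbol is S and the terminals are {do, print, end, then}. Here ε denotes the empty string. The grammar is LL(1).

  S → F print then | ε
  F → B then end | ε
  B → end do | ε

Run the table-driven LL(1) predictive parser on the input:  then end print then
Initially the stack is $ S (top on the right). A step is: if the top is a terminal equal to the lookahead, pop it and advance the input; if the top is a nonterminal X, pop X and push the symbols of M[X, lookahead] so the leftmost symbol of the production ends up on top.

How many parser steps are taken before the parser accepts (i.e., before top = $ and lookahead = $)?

step 1: stack=$ S  input=then end print then $  — expand S → F print then
step 2: stack=$ then print F  input=then end print then $  — expand F → B then end
step 3: stack=$ then print end then B  input=then end print then $  — expand B → ε
step 4: stack=$ then print end then  input=then end print then $  — match then
step 5: stack=$ then print end  input=end print then $  — match end
step 6: stack=$ then print  input=print then $  — match print
step 7: stack=$ then  input=then $  — match then
Accept reached after 7 steps.

7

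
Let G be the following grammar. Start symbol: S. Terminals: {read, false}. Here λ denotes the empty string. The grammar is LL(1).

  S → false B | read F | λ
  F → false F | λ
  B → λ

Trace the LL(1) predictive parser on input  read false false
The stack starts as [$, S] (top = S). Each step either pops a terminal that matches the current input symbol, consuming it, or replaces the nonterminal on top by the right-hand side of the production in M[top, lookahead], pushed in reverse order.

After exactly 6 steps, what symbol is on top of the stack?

F

     Stack      Input               Action
  1  $ S        read false false $  expand S → read F
  2  $ F read   read false false $  match read
  3  $ F        false false $       expand F → false F
  4  $ F false  false false $       match false
  5  $ F        false $             expand F → false F
  6  $ F false  false $             match false
Stack after step 6: $ F (top = F).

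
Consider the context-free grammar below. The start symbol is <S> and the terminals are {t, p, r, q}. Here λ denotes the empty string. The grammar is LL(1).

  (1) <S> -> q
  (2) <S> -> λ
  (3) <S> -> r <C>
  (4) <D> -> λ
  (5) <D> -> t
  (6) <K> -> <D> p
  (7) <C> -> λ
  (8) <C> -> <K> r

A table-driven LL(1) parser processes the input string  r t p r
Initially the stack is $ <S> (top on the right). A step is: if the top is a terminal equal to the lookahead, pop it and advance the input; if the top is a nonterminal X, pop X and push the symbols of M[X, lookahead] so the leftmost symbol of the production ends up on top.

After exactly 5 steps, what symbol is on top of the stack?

     Stack      Input      Action
  1  $ <S>      r t p r $  expand <S> -> r <C>
  2  $ <C> r    r t p r $  match r
  3  $ <C>      t p r $    expand <C> -> <K> r
  4  $ r <K>    t p r $    expand <K> -> <D> p
  5  $ r p <D>  t p r $    expand <D> -> t
Stack after step 5: $ r p t (top = t).

t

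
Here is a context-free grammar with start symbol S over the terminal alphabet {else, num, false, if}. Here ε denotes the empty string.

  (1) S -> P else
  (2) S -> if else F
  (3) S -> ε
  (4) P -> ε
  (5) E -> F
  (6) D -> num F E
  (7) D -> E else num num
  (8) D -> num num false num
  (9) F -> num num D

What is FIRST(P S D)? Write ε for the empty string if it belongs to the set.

{else, if, num}

FIRST(P) = {ε}
FIRST(F) = {num}
FIRST(S) = {ε, else, if}  (via P else)
FIRST(E) = {num}  (via F)
FIRST(D) = {num}  (via E else num num)
FIRST(P S D): take FIRST of each symbol in turn, carrying on past any symbol whose FIRST contains ε; result {else, if, num}.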